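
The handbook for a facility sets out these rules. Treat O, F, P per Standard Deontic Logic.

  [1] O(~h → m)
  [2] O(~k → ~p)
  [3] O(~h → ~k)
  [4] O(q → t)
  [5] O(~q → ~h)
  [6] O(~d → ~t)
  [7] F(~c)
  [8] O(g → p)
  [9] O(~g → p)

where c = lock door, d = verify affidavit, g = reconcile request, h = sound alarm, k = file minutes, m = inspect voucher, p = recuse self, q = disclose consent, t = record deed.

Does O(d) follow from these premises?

Yes

By case analysis on g: premise 8 gives O(g → p) and premise 9 gives O(~g → p), so O(p) either way.
Premise 2 is O(~k → ~p); contrapositively O(p → k). Since O(p) holds, K gives O(k).
Premise 3 is O(~h → ~k); contrapositively O(k → h). Since O(k) holds, K gives O(h).
Premise 5, O(~q → ~h), contraposes to O(h → q); with O(h) we get O(q).
Premise 4 is O(q → t); since O(q), deontic closure gives O(t).
Premise 6, O(~d → ~t), contraposes to O(t → d); with O(t) we get O(d).
Premises 1, 7 do not contribute to this derivation.
So O(d) follows.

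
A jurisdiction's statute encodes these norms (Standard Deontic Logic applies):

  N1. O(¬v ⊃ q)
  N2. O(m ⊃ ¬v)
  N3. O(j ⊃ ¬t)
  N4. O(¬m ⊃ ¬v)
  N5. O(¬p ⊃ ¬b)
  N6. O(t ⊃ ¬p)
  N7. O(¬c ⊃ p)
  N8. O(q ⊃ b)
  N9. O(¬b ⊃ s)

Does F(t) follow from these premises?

Yes

Premises 4 and 2 are O(¬m ⊃ ¬v) and O(m ⊃ ¬v); every ideal world satisfies ¬m or m, so in either case ¬v holds — hence O(¬v).
Premise 1 is O(¬v ⊃ q); since O(¬v), deontic closure gives O(q).
Premise 8 is O(q ⊃ b); since O(q), deontic closure gives O(b).
The contrapositive of premise 5 (O(¬p ⊃ ¬b)) is O(b ⊃ p), and O(b) is already established, so O(p).
The contrapositive of premise 6 (O(t ⊃ ¬p)) is O(p ⊃ ¬t), and O(p) is already established, so O(¬t).
Premises 3, 7, 9 do not contribute to this derivation.
So O(¬t) holds, i.e. F(t). The claim follows.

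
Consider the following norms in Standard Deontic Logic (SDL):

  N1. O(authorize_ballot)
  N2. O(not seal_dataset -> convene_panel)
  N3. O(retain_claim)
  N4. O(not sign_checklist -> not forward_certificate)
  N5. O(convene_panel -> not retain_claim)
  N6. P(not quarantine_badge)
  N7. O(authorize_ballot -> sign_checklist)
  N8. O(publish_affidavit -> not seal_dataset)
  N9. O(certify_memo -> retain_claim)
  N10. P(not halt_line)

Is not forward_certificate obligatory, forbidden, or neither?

Premise 4 is O(not sign_checklist -> not forward_certificate), but O(not sign_checklist) is not derivable from the premises, so it does not yield O(not forward_certificate).
No premise or chain of K-axiom applications forces O(not forward_certificate), and none forces O(forward_certificate). So not forward_certificate is neither obligatory nor forbidden under these norms.

Neither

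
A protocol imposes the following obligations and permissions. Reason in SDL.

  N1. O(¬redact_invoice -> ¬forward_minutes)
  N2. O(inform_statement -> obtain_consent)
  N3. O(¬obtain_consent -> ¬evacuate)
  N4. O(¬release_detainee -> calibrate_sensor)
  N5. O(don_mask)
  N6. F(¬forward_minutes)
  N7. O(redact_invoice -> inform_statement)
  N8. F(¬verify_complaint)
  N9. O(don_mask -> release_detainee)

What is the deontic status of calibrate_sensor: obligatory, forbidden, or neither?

Premise 4 is O(¬release_detainee -> calibrate_sensor), but O(¬release_detainee) is not derivable from the premises, so it does not yield O(calibrate_sensor).
No premise or chain of K-axiom applications forces O(calibrate_sensor), and none forces O(¬calibrate_sensor). So calibrate_sensor is neither obligatory nor forbidden under these norms.

Neither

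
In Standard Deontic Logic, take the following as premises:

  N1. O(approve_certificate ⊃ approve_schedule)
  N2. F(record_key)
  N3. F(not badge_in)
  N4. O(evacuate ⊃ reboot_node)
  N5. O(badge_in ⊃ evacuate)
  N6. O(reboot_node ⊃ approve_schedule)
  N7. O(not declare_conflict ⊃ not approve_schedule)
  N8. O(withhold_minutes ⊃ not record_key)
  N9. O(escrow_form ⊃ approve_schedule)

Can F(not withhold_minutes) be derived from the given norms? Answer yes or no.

Premise 8 is O(withhold_minutes ⊃ not record_key); even if O(not record_key) held, inferring O(withhold_minutes) would be affirming the consequent — invalid.
No other premise forces O(withhold_minutes). An ideal world satisfying every premise can still have not withhold_minutes true, so F(not withhold_minutes) is not derivable.

No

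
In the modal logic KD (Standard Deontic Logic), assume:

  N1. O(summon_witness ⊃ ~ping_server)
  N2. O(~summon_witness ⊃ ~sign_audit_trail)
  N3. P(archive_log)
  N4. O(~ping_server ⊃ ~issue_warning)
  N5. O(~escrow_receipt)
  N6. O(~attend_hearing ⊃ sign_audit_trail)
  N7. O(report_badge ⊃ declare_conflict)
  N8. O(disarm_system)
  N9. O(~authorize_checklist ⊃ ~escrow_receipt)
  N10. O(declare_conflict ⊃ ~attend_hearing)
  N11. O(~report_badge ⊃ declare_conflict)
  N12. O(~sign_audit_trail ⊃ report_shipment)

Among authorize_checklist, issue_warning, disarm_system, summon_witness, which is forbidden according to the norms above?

By case analysis on ~report_badge: premise 11 gives O(~report_badge ⊃ declare_conflict) and premise 7 gives O(report_badge ⊃ declare_conflict), so O(declare_conflict) either way.
Applying K to premise 10 (O(declare_conflict ⊃ ~attend_hearing)) and O(declare_conflict) yields O(~attend_hearing).
From O(~attend_hearing) and premise 6, O(~attend_hearing ⊃ sign_audit_trail), we obtain O(sign_audit_trail).
Premise 2 is O(~summon_witness ⊃ ~sign_audit_trail); contrapositively O(sign_audit_trail ⊃ summon_witness). Since O(sign_audit_trail) holds, K gives O(summon_witness).
From O(summon_witness) and premise 1, O(summon_witness ⊃ ~ping_server), we obtain O(~ping_server).
With premise 4, O(~ping_server ⊃ ~issue_warning), the K-axiom yields O(~issue_warning).
So O(~issue_warning) holds, i.e. issue_warning is forbidden. None of the other listed options is forbidden under the premises.

issue_warning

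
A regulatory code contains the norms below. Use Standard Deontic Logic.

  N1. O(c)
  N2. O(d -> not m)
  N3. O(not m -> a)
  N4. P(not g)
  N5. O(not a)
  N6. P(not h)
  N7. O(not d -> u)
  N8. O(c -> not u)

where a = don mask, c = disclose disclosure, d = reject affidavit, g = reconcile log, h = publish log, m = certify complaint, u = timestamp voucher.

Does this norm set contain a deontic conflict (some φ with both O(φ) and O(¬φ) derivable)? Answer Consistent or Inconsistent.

Inconsistent

Premise 5 gives O(not a).
Premise 3, O(not m -> a), contraposes to O(not a -> m); with O(not a) we get O(m).
Premise 2 is O(d -> not m); contrapositively O(m -> not d). Since O(m) holds, K gives O(not d).
From O(not d) and premise 7, O(not d -> u), we obtain O(u).
The contrapositive of premise 8 (O(c -> not u)) is O(u -> not c), and O(u) is already established, so O(not c).
Yet premise 1 states O(c).
We now have both O(not c) and O(c) — c is simultaneously obligatory and forbidden, violating the D-axiom.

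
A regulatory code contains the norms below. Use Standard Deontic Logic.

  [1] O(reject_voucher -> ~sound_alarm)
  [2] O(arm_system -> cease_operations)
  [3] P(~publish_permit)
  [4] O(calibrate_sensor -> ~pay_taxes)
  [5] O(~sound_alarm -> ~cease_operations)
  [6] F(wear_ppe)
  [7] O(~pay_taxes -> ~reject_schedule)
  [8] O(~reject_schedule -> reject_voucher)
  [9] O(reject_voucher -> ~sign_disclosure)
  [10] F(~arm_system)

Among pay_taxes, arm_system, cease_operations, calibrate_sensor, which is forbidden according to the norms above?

calibrate_sensor

F(~arm_system) at premise 10 means O(arm_system).
Premise 2 is O(arm_system -> cease_operations); since O(arm_system), deontic closure gives O(cease_operations).
Premise 5 is O(~sound_alarm -> ~cease_operations); contrapositively O(cease_operations -> sound_alarm). Since O(cease_operations) holds, K gives O(sound_alarm).
Premise 1, O(reject_voucher -> ~sound_alarm), contraposes to O(sound_alarm -> ~reject_voucher); with O(sound_alarm) we get O(~reject_voucher).
Premise 8, O(~reject_schedule -> reject_voucher), contraposes to O(~reject_voucher -> reject_schedule); with O(~reject_voucher) we get O(reject_schedule).
Premise 7, O(~pay_taxes -> ~reject_schedule), contraposes to O(reject_schedule -> pay_taxes); with O(reject_schedule) we get O(pay_taxes).
Premise 4 is O(calibrate_sensor -> ~pay_taxes); contrapositively O(pay_taxes -> ~calibrate_sensor). Since O(pay_taxes) holds, K gives O(~calibrate_sensor).
So O(~calibrate_sensor) holds, i.e. calibrate_sensor is forbidden. None of the other listed options is forbidden under the premises.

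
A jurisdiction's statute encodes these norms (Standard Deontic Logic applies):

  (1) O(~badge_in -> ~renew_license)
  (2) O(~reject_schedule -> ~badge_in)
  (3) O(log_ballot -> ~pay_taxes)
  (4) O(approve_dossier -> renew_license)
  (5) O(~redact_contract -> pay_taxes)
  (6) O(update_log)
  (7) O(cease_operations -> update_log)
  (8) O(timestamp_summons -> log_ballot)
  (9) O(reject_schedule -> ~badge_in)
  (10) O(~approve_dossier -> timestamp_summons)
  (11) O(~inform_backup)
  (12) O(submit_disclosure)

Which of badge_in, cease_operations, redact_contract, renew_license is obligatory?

redact_contract

By case analysis on reject_schedule: premise 9 gives O(reject_schedule -> ~badge_in) and premise 2 gives O(~reject_schedule -> ~badge_in), so O(~badge_in) either way.
With premise 1, O(~badge_in -> ~renew_license), the K-axiom yields O(~renew_license).
Premise 4, O(approve_dossier -> renew_license), contraposes to O(~renew_license -> ~approve_dossier); with O(~renew_license) we get O(~approve_dossier).
Premise 10 is O(~approve_dossier -> timestamp_summons); since O(~approve_dossier), deontic closure gives O(timestamp_summons).
Applying K to premise 8 (O(timestamp_summons -> log_ballot)) and O(timestamp_summons) yields O(log_ballot).
From O(log_ballot) and premise 3, O(log_ballot -> ~pay_taxes), we obtain O(~pay_taxes).
The contrapositive of premise 5 (O(~redact_contract -> pay_taxes)) is O(~pay_taxes -> redact_contract), and O(~pay_taxes) is already established, so O(redact_contract).
So O(redact_contract) holds — redact_contract is obligatory. None of the other listed options is made obligatory by any chain of premises.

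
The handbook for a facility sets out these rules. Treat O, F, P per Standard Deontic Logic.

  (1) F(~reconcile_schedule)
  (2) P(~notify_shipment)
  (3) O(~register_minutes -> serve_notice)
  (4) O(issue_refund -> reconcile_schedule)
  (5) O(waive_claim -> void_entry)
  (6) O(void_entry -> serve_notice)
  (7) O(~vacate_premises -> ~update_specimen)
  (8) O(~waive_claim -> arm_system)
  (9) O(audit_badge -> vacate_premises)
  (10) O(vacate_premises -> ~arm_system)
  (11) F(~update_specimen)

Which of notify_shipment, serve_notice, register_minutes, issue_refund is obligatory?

F(~update_specimen) at premise 11 means O(update_specimen).
The contrapositive of premise 7 (O(~vacate_premises -> ~update_specimen)) is O(update_specimen -> vacate_premises), and O(update_specimen) is already established, so O(vacate_premises).
Applying K to premise 10 (O(vacate_premises -> ~arm_system)) and O(vacate_premises) yields O(~arm_system).
The contrapositive of premise 8 (O(~waive_claim -> arm_system)) is O(~arm_system -> waive_claim), and O(~arm_system) is already established, so O(waive_claim).
With premise 5, O(waive_claim -> void_entry), the K-axiom yields O(void_entry).
From O(void_entry) and premise 6, O(void_entry -> serve_notice), we obtain O(serve_notice).
So O(serve_notice) holds — serve_notice is obligatory. None of the other listed options is made obligatory by any chain of premises.

serve_notice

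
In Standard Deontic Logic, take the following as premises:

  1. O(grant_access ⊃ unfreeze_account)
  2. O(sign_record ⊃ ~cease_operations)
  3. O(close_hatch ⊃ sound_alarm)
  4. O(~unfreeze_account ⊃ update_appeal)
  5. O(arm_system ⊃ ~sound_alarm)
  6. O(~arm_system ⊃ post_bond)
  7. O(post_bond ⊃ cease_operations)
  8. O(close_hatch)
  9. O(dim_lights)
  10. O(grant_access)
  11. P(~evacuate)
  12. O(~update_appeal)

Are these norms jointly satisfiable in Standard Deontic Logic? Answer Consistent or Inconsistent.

Consistent

Premise 4 is O(~unfreeze_account ⊃ update_appeal), but O(~unfreeze_account) is not derivable from the premises, so it does not yield O(update_appeal).
So O(update_appeal) is not derivable, and the apparent clash with O(~update_appeal) does not arise.
A world satisfying every obligation exists (e.g. arm_system=false, cease_operations=true, close_hatch=true, dim_lights=true, evacuate=false, grant_access=true, post_bond=true, sign_record=false, sound_alarm=true, unfreeze_account=true, update_appeal=false); no atom is both obligatory and forbidden, so the set is consistent.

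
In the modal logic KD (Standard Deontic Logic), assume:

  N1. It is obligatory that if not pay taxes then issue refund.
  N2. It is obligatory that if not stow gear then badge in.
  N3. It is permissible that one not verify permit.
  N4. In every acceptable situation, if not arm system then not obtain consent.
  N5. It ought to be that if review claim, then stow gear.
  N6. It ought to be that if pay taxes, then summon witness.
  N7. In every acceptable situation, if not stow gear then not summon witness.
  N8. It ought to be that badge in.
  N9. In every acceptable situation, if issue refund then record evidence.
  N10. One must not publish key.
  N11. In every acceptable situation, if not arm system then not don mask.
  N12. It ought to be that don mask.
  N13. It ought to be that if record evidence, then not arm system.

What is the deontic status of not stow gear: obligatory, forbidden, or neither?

Premise 12 states O(don_mask) outright.
The contrapositive of premise 11 (O(¬arm_system → ¬don_mask)) is O(don_mask → arm_system), and O(don_mask) is already established, so O(arm_system).
Premise 13 is O(record_evidence → ¬arm_system); contrapositively O(arm_system → ¬record_evidence). Since O(arm_system) holds, K gives O(¬record_evidence).
Premise 9, O(issue_refund → record_evidence), contraposes to O(¬record_evidence → ¬issue_refund); with O(¬record_evidence) we get O(¬issue_refund).
The contrapositive of premise 1 (O(¬pay_taxes → issue_refund)) is O(¬issue_refund → pay_taxes), and O(¬issue_refund) is already established, so O(pay_taxes).
Premise 6 is O(pay_taxes → summon_witness); since O(pay_taxes), deontic closure gives O(summon_witness).
The contrapositive of premise 7 (O(¬stow_gear → ¬summon_witness)) is O(summon_witness → stow_gear), and O(summon_witness) is already established, so O(stow_gear).
Premises 2, 3, 4, 5, 8, 10 do not contribute to this derivation.
Thus O(stow_gear), which is F(¬stow_gear): ¬stow_gear is forbidden.

Forbidden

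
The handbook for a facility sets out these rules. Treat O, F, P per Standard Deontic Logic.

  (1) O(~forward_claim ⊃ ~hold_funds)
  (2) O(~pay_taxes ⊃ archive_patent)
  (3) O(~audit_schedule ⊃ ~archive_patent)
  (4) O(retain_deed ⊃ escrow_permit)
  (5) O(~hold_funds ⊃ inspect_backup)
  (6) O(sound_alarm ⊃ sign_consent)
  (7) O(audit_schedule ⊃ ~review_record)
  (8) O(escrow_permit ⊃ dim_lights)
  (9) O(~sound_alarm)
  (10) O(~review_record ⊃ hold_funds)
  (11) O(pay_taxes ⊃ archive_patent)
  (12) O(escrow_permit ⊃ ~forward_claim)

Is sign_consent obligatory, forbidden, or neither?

Premise 6 is O(sound_alarm ⊃ sign_consent), but O(sound_alarm) is not derivable from the premises, so it does not yield O(sign_consent).
No premise or chain of K-axiom applications forces O(sign_consent), and none forces O(~sign_consent). So sign_consent is neither obligatory nor forbidden under these norms.

Neither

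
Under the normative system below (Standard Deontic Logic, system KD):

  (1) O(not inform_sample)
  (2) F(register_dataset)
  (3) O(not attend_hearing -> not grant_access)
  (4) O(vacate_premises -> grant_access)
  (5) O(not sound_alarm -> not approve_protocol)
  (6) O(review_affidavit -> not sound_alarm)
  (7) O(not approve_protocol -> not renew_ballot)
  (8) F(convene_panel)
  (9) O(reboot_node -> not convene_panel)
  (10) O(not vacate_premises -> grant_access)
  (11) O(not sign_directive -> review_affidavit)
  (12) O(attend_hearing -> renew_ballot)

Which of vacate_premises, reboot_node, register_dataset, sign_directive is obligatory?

By case analysis on not vacate_premises: premise 10 gives O(not vacate_premises -> grant_access) and premise 4 gives O(vacate_premises -> grant_access), so O(grant_access) either way.
Premise 3, O(not attend_hearing -> not grant_access), contraposes to O(grant_access -> attend_hearing); with O(grant_access) we get O(attend_hearing).
From O(attend_hearing) and premise 12, O(attend_hearing -> renew_ballot), we obtain O(renew_ballot).
Premise 7, O(not approve_protocol -> not renew_ballot), contraposes to O(renew_ballot -> approve_protocol); with O(renew_ballot) we get O(approve_protocol).
Premise 5 is O(not sound_alarm -> not approve_protocol); contrapositively O(approve_protocol -> sound_alarm). Since O(approve_protocol) holds, K gives O(sound_alarm).
The contrapositive of premise 6 (O(review_affidavit -> not sound_alarm)) is O(sound_alarm -> not review_affidavit), and O(sound_alarm) is already established, so O(not review_affidavit).
Premise 11, O(not sign_directive -> review_affidavit), contraposes to O(not review_affidavit -> sign_directive); with O(not review_affidavit) we get O(sign_directive).
So O(sign_directive) holds — sign_directive is obligatory. None of the other listed options is made obligatory by any chain of premises.

sign_directive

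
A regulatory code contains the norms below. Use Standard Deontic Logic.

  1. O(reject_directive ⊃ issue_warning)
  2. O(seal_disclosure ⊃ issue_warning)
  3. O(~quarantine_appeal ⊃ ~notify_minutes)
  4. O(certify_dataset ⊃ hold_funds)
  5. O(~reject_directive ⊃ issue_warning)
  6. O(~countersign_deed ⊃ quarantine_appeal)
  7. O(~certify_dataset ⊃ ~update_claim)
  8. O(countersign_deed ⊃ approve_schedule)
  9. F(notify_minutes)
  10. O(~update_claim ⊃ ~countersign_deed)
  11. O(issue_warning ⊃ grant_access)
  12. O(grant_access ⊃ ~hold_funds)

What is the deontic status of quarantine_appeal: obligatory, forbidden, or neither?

Obligatory

By case analysis on ~reject_directive: premise 5 gives O(~reject_directive ⊃ issue_warning) and premise 1 gives O(reject_directive ⊃ issue_warning), so O(issue_warning) either way.
From O(issue_warning) and premise 11, O(issue_warning ⊃ grant_access), we obtain O(grant_access).
With premise 12, O(grant_access ⊃ ~hold_funds), the K-axiom yields O(~hold_funds).
The contrapositive of premise 4 (O(certify_dataset ⊃ hold_funds)) is O(~hold_funds ⊃ ~certify_dataset), and O(~hold_funds) is already established, so O(~certify_dataset).
Premise 7 is O(~certify_dataset ⊃ ~update_claim); since O(~certify_dataset), deontic closure gives O(~update_claim).
Applying K to premise 10 (O(~update_claim ⊃ ~countersign_deed)) and O(~update_claim) yields O(~countersign_deed).
With premise 6, O(~countersign_deed ⊃ quarantine_appeal), the K-axiom yields O(quarantine_appeal).
Premises 2, 3, 8, 9 do not contribute to this derivation.
Hence quarantine_appeal is obligatory.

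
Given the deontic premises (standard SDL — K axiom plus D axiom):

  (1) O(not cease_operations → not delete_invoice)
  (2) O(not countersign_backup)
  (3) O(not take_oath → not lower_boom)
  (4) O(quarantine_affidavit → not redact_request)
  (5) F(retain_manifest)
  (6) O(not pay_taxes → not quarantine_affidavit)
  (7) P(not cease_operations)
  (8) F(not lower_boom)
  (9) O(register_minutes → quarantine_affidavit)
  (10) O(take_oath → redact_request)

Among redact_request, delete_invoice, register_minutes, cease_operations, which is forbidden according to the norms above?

register_minutes

F(not lower_boom) at premise 8 means O(lower_boom).
Premise 3 is O(not take_oath → not lower_boom); contrapositively O(lower_boom → take_oath). Since O(lower_boom) holds, K gives O(take_oath).
From O(take_oath) and premise 10, O(take_oath → redact_request), we obtain O(redact_request).
Premise 4, O(quarantine_affidavit → not redact_request), contraposes to O(redact_request → not quarantine_affidavit); with O(redact_request) we get O(not quarantine_affidavit).
Premise 9, O(register_minutes → quarantine_affidavit), contraposes to O(not quarantine_affidavit → not register_minutes); with O(not quarantine_affidavit) we get O(not register_minutes).
So O(not register_minutes) holds, i.e. register_minutes is forbidden. None of the other listed options is forbidden under the premises.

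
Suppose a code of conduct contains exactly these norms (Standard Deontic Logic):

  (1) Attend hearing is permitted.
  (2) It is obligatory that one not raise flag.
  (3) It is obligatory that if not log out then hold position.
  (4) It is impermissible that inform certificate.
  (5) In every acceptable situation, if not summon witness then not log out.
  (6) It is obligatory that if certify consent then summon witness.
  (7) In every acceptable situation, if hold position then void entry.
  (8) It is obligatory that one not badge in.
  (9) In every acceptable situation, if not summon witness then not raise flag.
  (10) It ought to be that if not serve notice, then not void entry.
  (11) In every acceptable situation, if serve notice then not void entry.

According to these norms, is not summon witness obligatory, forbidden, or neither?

Forbidden

Premises 10 and 11 are O(¬serve_notice → ¬void_entry) and O(serve_notice → ¬void_entry); every ideal world satisfies ¬serve_notice or serve_notice, so in either case ¬void_entry holds — hence O(¬void_entry).
The contrapositive of premise 7 (O(hold_position → void_entry)) is O(¬void_entry → ¬hold_position), and O(¬void_entry) is already established, so O(¬hold_position).
Premise 3, O(¬log_out → hold_position), contraposes to O(¬hold_position → log_out); with O(¬hold_position) we get O(log_out).
Premise 5, O(¬summon_witness → ¬log_out), contraposes to O(log_out → summon_witness); with O(log_out) we get O(summon_witness).
Premises 1, 2, 4, 6, 8, 9 do not contribute to this derivation.
Thus O(summon_witness), which is F(¬summon_witness): ¬summon_witness is forbidden.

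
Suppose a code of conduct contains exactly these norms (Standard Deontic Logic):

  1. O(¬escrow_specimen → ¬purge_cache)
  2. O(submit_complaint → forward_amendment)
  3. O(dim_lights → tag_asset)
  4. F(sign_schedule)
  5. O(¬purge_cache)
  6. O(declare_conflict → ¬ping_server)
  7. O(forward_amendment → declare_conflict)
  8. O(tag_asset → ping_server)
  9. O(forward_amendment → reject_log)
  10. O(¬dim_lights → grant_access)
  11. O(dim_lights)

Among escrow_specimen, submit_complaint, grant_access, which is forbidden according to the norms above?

submit_complaint

Premise 11 gives O(dim_lights).
From O(dim_lights) and premise 3, O(dim_lights → tag_asset), we obtain O(tag_asset).
Applying K to premise 8 (O(tag_asset → ping_server)) and O(tag_asset) yields O(ping_server).
The contrapositive of premise 6 (O(declare_conflict → ¬ping_server)) is O(ping_server → ¬declare_conflict), and O(ping_server) is already established, so O(¬declare_conflict).
Premise 7 is O(forward_amendment → declare_conflict); contrapositively O(¬declare_conflict → ¬forward_amendment). Since O(¬declare_conflict) holds, K gives O(¬forward_amendment).
Premise 2, O(submit_complaint → forward_amendment), contraposes to O(¬forward_amendment → ¬submit_complaint); with O(¬forward_amendment) we get O(¬submit_complaint).
So O(¬submit_complaint) holds, i.e. submit_complaint is forbidden. None of the other listed options is forbidden under the premises.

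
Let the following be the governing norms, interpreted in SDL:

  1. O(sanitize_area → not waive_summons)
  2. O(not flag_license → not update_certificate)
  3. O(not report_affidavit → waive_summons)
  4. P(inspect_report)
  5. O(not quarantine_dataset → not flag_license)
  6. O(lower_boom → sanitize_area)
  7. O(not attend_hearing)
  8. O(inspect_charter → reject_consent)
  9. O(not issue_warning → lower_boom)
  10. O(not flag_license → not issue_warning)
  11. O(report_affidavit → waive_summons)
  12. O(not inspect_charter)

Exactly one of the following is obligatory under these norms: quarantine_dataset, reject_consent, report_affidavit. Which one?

quarantine_dataset

By case analysis on not report_affidavit: premise 3 gives O(not report_affidavit → waive_summons) and premise 11 gives O(report_affidavit → waive_summons), so O(waive_summons) either way.
Premise 1, O(sanitize_area → not waive_summons), contraposes to O(waive_summons → not sanitize_area); with O(waive_summons) we get O(not sanitize_area).
Premise 6, O(lower_boom → sanitize_area), contraposes to O(not sanitize_area → not lower_boom); with O(not sanitize_area) we get O(not lower_boom).
Premise 9, O(not issue_warning → lower_boom), contraposes to O(not lower_boom → issue_warning); with O(not lower_boom) we get O(issue_warning).
Premise 10 is O(not flag_license → not issue_warning); contrapositively O(issue_warning → flag_license). Since O(issue_warning) holds, K gives O(flag_license).
The contrapositive of premise 5 (O(not quarantine_dataset → not flag_license)) is O(flag_license → quarantine_dataset), and O(flag_license) is already established, so O(quarantine_dataset).
So O(quarantine_dataset) holds — quarantine_dataset is obligatory. None of the other listed options is made obligatory by any chain of premises.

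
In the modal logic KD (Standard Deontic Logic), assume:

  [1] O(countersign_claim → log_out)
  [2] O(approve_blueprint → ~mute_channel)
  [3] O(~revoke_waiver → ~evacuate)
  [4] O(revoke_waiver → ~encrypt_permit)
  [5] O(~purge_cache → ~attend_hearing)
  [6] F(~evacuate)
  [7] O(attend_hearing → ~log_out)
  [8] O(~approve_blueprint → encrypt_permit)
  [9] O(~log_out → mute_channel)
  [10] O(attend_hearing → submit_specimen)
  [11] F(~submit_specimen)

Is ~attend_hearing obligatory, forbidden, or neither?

F(~evacuate) at premise 6 means O(evacuate).
Premise 3 is O(~revoke_waiver → ~evacuate); contrapositively O(evacuate → revoke_waiver). Since O(evacuate) holds, K gives O(revoke_waiver).
With premise 4, O(revoke_waiver → ~encrypt_permit), the K-axiom yields O(~encrypt_permit).
Premise 8, O(~approve_blueprint → encrypt_permit), contraposes to O(~encrypt_permit → approve_blueprint); with O(~encrypt_permit) we get O(approve_blueprint).
Premise 2 is O(approve_blueprint → ~mute_channel); since O(approve_blueprint), deontic closure gives O(~mute_channel).
Premise 9, O(~log_out → mute_channel), contraposes to O(~mute_channel → log_out); with O(~mute_channel) we get O(log_out).
Premise 7 is O(attend_hearing → ~log_out); contrapositively O(log_out → ~attend_hearing). Since O(log_out) holds, K gives O(~attend_hearing).
Premises 1, 5, 10, 11 do not contribute to this derivation.
Hence ~attend_hearing is obligatory.

Obligatory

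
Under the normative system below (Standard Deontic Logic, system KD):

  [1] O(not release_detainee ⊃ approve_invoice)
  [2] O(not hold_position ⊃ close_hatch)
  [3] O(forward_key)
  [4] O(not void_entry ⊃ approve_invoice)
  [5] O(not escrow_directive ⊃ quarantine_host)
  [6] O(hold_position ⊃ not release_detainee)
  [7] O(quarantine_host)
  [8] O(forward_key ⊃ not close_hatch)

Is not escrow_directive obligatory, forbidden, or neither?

Neither

Premise 5 is O(not escrow_directive ⊃ quarantine_host); even if O(quarantine_host) held, inferring O(not escrow_directive) would be affirming the consequent — invalid.
No premise or chain of K-axiom applications forces O(not escrow_directive), and none forces O(escrow_directive). So not escrow_directive is neither obligatory nor forbidden under these norms.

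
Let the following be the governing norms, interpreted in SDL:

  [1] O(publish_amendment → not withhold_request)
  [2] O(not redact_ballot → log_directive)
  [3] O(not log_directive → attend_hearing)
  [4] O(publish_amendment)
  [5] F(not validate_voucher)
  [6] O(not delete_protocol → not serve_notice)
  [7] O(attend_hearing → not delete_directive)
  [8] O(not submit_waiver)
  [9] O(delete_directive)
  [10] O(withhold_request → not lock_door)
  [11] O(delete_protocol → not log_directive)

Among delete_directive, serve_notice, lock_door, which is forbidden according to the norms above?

From premise 9 we have O(delete_directive).
The contrapositive of premise 7 (O(attend_hearing → not delete_directive)) is O(delete_directive → not attend_hearing), and O(delete_directive) is already established, so O(not attend_hearing).
The contrapositive of premise 3 (O(not log_directive → attend_hearing)) is O(not attend_hearing → log_directive), and O(not attend_hearing) is already established, so O(log_directive).
Premise 11, O(delete_protocol → not log_directive), contraposes to O(log_directive → not delete_protocol); with O(log_directive) we get O(not delete_protocol).
Applying K to premise 6 (O(not delete_protocol → not serve_notice)) and O(not delete_protocol) yields O(not serve_notice).
So O(not serve_notice) holds, i.e. serve_notice is forbidden. None of the other listed options is forbidden under the premises.

serve_notice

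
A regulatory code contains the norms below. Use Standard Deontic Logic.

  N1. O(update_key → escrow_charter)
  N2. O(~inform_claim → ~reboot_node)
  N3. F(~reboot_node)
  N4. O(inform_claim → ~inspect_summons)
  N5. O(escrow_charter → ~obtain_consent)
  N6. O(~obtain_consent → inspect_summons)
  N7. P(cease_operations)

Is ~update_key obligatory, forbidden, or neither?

Premise 3 is F(~reboot_node), i.e. O(reboot_node).
Premise 2 is O(~inform_claim → ~reboot_node); contrapositively O(reboot_node → inform_claim). Since O(reboot_node) holds, K gives O(inform_claim).
Premise 4 is O(inform_claim → ~inspect_summons); since O(inform_claim), deontic closure gives O(~inspect_summons).
The contrapositive of premise 6 (O(~obtain_consent → inspect_summons)) is O(~inspect_summons → obtain_consent), and O(~inspect_summons) is already established, so O(obtain_consent).
Premise 5 is O(escrow_charter → ~obtain_consent); contrapositively O(obtain_consent → ~escrow_charter). Since O(obtain_consent) holds, K gives O(~escrow_charter).
The contrapositive of premise 1 (O(update_key → escrow_charter)) is O(~escrow_charter → ~update_key), and O(~escrow_charter) is already established, so O(~update_key).
Premise 7 does not contribute to this derivation.
Hence ~update_key is obligatory.

Obligatory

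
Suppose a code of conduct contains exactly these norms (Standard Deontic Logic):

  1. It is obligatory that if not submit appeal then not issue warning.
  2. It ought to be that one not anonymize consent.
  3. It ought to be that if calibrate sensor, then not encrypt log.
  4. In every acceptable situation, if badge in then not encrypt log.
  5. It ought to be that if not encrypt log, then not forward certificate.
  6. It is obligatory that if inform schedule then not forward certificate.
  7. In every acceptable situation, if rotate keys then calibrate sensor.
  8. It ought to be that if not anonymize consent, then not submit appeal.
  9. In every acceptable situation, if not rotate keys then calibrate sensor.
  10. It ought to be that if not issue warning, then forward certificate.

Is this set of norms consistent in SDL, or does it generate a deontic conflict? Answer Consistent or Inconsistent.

Inconsistent

By case analysis on rotate_keys: premise 7 gives O(rotate_keys → calibrate_sensor) and premise 9 gives O(¬rotate_keys → calibrate_sensor), so O(calibrate_sensor) either way.
Premise 3 is O(calibrate_sensor → ¬encrypt_log); since O(calibrate_sensor), deontic closure gives O(¬encrypt_log).
With premise 5, O(¬encrypt_log → ¬forward_certificate), the K-axiom yields O(¬forward_certificate).
The contrapositive of premise 10 (O(¬issue_warning → forward_certificate)) is O(¬forward_certificate → issue_warning), and O(¬forward_certificate) is already established, so O(issue_warning).
The contrapositive of premise 1 (O(¬submit_appeal → ¬issue_warning)) is O(issue_warning → submit_appeal), and O(issue_warning) is already established, so O(submit_appeal).
Premise 8 is O(¬anonymize_consent → ¬submit_appeal); contrapositively O(submit_appeal → anonymize_consent). Since O(submit_appeal) holds, K gives O(anonymize_consent).
Yet premise 2 states O(¬anonymize_consent).
We now have both O(anonymize_consent) and O(¬anonymize_consent) — anonymize_consent is simultaneously obligatory and forbidden, violating the D-axiom.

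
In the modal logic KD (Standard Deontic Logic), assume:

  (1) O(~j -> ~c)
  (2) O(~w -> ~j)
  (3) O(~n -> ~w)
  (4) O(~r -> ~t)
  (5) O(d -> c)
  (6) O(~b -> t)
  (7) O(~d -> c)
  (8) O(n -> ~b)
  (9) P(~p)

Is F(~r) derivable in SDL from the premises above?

Premises 5 and 7 are O(d -> c) and O(~d -> c); every ideal world satisfies d or ~d, so in either case c holds — hence O(c).
Premise 1 is O(~j -> ~c); contrapositively O(c -> j). Since O(c) holds, K gives O(j).
Premise 2 is O(~w -> ~j); contrapositively O(j -> w). Since O(j) holds, K gives O(w).
Premise 3 is O(~n -> ~w); contrapositively O(w -> n). Since O(w) holds, K gives O(n).
With premise 8, O(n -> ~b), the K-axiom yields O(~b).
With premise 6, O(~b -> t), the K-axiom yields O(t).
Premise 4 is O(~r -> ~t); contrapositively O(t -> r). Since O(t) holds, K gives O(r).
Premise 9 does not contribute to this derivation.
So O(r) holds, i.e. F(~r). The claim follows.

Yes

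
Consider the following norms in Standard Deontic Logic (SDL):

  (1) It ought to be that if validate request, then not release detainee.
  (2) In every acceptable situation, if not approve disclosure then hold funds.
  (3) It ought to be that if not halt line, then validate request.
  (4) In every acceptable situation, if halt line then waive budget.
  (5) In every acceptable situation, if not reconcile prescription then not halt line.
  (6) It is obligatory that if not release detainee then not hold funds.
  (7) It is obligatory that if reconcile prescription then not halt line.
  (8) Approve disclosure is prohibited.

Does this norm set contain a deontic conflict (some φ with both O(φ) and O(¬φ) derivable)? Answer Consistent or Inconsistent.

Inconsistent

Premises 5 and 7 cover both cases: O(¬reconcile_prescription → ¬halt_line) and O(reconcile_prescription → ¬halt_line). Since ¬reconcile_prescription ∨ reconcile_prescription is a tautology, O(¬halt_line) follows.
Applying K to premise 3 (O(¬halt_line → validate_request)) and O(¬halt_line) yields O(validate_request).
Premise 1 is O(validate_request → ¬release_detainee); since O(validate_request), deontic closure gives O(¬release_detainee).
Applying K to premise 6 (O(¬release_detainee → ¬hold_funds)) and O(¬release_detainee) yields O(¬hold_funds).
Premise 2 is O(¬approve_disclosure → hold_funds); contrapositively O(¬hold_funds → approve_disclosure). Since O(¬hold_funds) holds, K gives O(approve_disclosure).
However, F(approve_disclosure) at premise 8 amounts to O(¬approve_disclosure).
We now have both O(approve_disclosure) and O(¬approve_disclosure) — approve_disclosure is simultaneously obligatory and forbidden, violating the D-axiom.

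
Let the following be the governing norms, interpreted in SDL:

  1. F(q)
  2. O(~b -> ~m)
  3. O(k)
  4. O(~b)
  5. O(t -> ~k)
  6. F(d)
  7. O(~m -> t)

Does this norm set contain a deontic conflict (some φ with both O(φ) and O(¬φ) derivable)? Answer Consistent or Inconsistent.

From premise 4 we have O(~b).
From O(~b) and premise 2, O(~b -> ~m), we obtain O(~m).
From O(~m) and premise 7, O(~m -> t), we obtain O(t).
Applying K to premise 5 (O(t -> ~k)) and O(t) yields O(~k).
But premise 3 directly asserts O(k).
We now have both O(~k) and O(k) — k is simultaneously obligatory and forbidden, violating the D-axiom.

Inconsistent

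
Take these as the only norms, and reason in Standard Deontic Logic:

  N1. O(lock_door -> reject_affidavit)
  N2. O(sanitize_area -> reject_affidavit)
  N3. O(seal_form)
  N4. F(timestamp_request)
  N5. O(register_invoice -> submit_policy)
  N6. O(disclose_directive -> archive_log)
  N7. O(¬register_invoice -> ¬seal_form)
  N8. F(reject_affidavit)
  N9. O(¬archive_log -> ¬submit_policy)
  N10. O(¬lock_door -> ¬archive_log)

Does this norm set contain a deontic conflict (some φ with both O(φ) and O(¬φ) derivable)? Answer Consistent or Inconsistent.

Inconsistent

From premise 3 we have O(seal_form).
The contrapositive of premise 7 (O(¬register_invoice -> ¬seal_form)) is O(seal_form -> register_invoice), and O(seal_form) is already established, so O(register_invoice).
Premise 5 is O(register_invoice -> submit_policy); since O(register_invoice), deontic closure gives O(submit_policy).
Premise 9 is O(¬archive_log -> ¬submit_policy); contrapositively O(submit_policy -> archive_log). Since O(submit_policy) holds, K gives O(archive_log).
Premise 10 is O(¬lock_door -> ¬archive_log); contrapositively O(archive_log -> lock_door). Since O(archive_log) holds, K gives O(lock_door).
Applying K to premise 1 (O(lock_door -> reject_affidavit)) and O(lock_door) yields O(reject_affidavit).
Yet premise 8 is F(reject_affidavit), i.e. O(¬reject_affidavit).
We now have both O(reject_affidavit) and O(¬reject_affidavit) — reject_affidavit is simultaneously obligatory and forbidden, violating the D-axiom.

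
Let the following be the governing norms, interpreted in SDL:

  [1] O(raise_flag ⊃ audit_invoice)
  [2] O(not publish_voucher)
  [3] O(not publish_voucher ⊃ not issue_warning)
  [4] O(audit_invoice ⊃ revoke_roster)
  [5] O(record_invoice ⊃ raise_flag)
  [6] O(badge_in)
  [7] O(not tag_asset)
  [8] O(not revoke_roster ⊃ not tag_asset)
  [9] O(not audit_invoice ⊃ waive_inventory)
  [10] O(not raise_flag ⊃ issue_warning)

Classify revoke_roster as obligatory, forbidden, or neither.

Obligatory

Premise 2 gives O(not publish_voucher).
From O(not publish_voucher) and premise 3, O(not publish_voucher ⊃ not issue_warning), we obtain O(not issue_warning).
Premise 10, O(not raise_flag ⊃ issue_warning), contraposes to O(not issue_warning ⊃ raise_flag); with O(not issue_warning) we get O(raise_flag).
Applying K to premise 1 (O(raise_flag ⊃ audit_invoice)) and O(raise_flag) yields O(audit_invoice).
Applying K to premise 4 (O(audit_invoice ⊃ revoke_roster)) and O(audit_invoice) yields O(revoke_roster).
Premises 5, 6, 7, 8, 9 do not contribute to this derivation.
Hence revoke_roster is obligatory.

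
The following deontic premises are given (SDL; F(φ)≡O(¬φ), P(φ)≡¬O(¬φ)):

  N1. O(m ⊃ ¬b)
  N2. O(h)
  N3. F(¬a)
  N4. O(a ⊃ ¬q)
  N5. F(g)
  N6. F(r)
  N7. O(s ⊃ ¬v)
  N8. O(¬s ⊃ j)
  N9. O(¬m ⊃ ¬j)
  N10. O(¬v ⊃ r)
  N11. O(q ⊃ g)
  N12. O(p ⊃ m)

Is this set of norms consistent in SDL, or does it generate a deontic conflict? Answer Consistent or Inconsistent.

Premise 11 is O(q ⊃ g), but O(q) is not derivable from the premises, so it does not yield O(g).
So O(g) is not derivable, and the apparent clash with O(¬g) does not arise.
A world satisfying every obligation exists (e.g. a=true, b=false, g=false, h=true, j=true, m=true, p=false, q=false, r=false, s=false, v=true); no atom is both obligatory and forbidden, so the set is consistent.

Consistent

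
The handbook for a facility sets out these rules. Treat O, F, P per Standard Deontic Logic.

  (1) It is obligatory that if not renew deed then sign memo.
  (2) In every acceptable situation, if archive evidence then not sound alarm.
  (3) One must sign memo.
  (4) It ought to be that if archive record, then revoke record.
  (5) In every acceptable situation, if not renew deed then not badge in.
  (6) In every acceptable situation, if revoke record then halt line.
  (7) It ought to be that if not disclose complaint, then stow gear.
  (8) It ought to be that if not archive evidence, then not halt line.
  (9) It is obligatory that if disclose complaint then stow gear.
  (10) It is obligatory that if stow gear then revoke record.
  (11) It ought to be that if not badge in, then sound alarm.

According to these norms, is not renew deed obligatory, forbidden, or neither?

Forbidden

Premises 9 and 7 are O(disclose_complaint → stow_gear) and O(¬disclose_complaint → stow_gear); every ideal world satisfies disclose_complaint or ¬disclose_complaint, so in either case stow_gear holds — hence O(stow_gear).
With premise 10, O(stow_gear → revoke_record), the K-axiom yields O(revoke_record).
With premise 6, O(revoke_record → halt_line), the K-axiom yields O(halt_line).
The contrapositive of premise 8 (O(¬archive_evidence → ¬halt_line)) is O(halt_line → archive_evidence), and O(halt_line) is already established, so O(archive_evidence).
Premise 2 is O(archive_evidence → ¬sound_alarm); since O(archive_evidence), deontic closure gives O(¬sound_alarm).
Premise 11 is O(¬badge_in → sound_alarm); contrapositively O(¬sound_alarm → badge_in). Since O(¬sound_alarm) holds, K gives O(badge_in).
Premise 5, O(¬renew_deed → ¬badge_in), contraposes to O(badge_in → renew_deed); with O(badge_in) we get O(renew_deed).
Premises 1, 3, 4 do not contribute to this derivation.
Thus O(renew_deed), which is F(¬renew_deed): ¬renew_deed is forbidden.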